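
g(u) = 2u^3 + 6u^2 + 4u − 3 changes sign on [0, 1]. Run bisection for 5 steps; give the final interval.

midpoint 0.5: g = 0.75 > 0 → [0, 0.5]
midpoint 0.25: g = -1.59375 < 0 → [0.25, 0.5]
midpoint 0.375: g = -0.550781 < 0 → [0.375, 0.5]
midpoint 0.4375: g = 0.0659 > 0 → [0.375, 0.4375]
midpoint 0.40625: g = -0.2507 < 0 → [0.40625, 0.4375]

[0.40625, 0.4375]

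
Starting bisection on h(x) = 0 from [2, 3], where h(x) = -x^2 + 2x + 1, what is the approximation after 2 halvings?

m = 2.5, h(m) = -0.25 (−); new bracket [2, 2.5]
m = 2.25, h(m) = 0.4375 (+); new bracket [2.25, 2.5]

2.25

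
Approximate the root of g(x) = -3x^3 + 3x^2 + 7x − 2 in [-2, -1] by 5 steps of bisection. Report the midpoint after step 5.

midpoint -1.5: g = 4.375 > 0 → [-1.5, -1]
midpoint -1.25: g = -0.203125 < 0 → [-1.5, -1.25]
midpoint -1.375: g = 1.845703 > 0 → [-1.375, -1.25]
midpoint -1.3125: g = 0.7634 > 0 → [-1.3125, -1.25]
midpoint -1.28125: g = 0.266 > 0 → [-1.28125, -1.25]

-1.28125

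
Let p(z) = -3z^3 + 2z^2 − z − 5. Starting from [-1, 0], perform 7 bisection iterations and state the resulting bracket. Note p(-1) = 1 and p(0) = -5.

[-0.9296875, -0.921875]

z = -0.5 gives p = -3.625, negative; keep [-1, -0.5]
z = -0.75 gives p = -1.859375, negative; keep [-1, -0.75]
z = -0.875 gives p = -0.583984, negative; keep [-1, -0.875]
z = -0.9375 gives p = 0.1672, positive; keep [-0.9375, -0.875]
z = -0.90625 gives p = -0.2183, negative; keep [-0.9375, -0.90625]
z = -0.921875 gives p = -0.028, negative; keep [-0.9375, -0.921875]
z = -0.9296875 gives p = 0.069, positive; keep [-0.9296875, -0.921875]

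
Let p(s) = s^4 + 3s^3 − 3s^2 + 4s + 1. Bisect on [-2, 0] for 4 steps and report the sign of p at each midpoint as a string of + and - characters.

s = -1 gives p = -8, negative; keep [-1, 0]
s = -0.5 gives p = -2.0625, negative; keep [-0.5, 0]
s = -0.25 gives p = -0.230469, negative; keep [-0.25, 0]
s = -0.125 gives p = 0.4475, positive; keep [-0.25, -0.125]

---+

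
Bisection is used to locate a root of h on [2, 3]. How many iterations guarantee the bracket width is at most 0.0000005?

Width after n steps is 1/2^n. Need 2^n ≥ 1/0.0000005 = 2000000.
2^20 = 1048576 < 2000000 ≤ 2^21 = 2097152, so n = 21.

21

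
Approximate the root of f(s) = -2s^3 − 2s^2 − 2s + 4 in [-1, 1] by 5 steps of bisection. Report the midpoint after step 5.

0.8125

m = 0, f(m) = 4 (+); new bracket [0, 1]
m = 0.5, f(m) = 2.25 (+); new bracket [0.5, 1]
m = 0.75, f(m) = 0.53125 (+); new bracket [0.75, 1]
m = 0.875, f(m) = -0.6211 (−); new bracket [0.75, 0.875]
m = 0.8125, f(m) = -0.0181 (−); new bracket [0.75, 0.8125]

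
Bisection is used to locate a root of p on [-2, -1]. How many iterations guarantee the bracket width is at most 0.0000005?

Width after n steps is 1/2^n. Need 2^n ≥ 1/0.0000005 = 2000000.
2^20 = 1048576 < 2000000 ≤ 2^21 = 2097152, so n = 21.

21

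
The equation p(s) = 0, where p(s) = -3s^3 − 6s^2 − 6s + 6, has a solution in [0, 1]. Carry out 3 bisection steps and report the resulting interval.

midpoint 0.5: p = 1.125 > 0 → [0.5, 1]
midpoint 0.75: p = -3.140625 < 0 → [0.5, 0.75]
midpoint 0.625: p = -0.826172 < 0 → [0.5, 0.625]

[0.5, 0.625]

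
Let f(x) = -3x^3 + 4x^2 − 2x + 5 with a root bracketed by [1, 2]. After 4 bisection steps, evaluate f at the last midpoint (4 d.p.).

midpoint 1.5: f = 0.875 > 0 → [1.5, 2]
midpoint 1.75: f = -2.328125 < 0 → [1.5, 1.75]
midpoint 1.625: f = -0.560547 < 0 → [1.5, 1.625]
midpoint 1.5625: f = 0.1965 > 0 → [1.5625, 1.625]

0.1965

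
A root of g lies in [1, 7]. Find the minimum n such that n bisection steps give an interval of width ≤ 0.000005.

21

Width after n steps is 6/2^n. Need 2^n ≥ 6/0.000005 = 1200000.
2^20 = 1048576 < 1200000 ≤ 2^21 = 2097152, so n = 21.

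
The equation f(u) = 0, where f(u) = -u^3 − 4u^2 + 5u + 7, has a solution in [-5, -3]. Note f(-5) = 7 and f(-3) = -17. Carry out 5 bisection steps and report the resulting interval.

[-4.75, -4.6875]

u = -4 gives f = -13, negative; keep [-5, -4]
u = -4.5 gives f = -5.375, negative; keep [-5, -4.5]
u = -4.75 gives f = 0.171875, positive; keep [-4.75, -4.5]
u = -4.625 gives f = -2.7559, negative; keep [-4.75, -4.625]
u = -4.6875 gives f = -1.3313, negative; keep [-4.75, -4.6875]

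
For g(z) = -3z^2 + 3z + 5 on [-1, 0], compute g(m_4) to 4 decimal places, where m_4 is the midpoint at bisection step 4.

midpoint -0.5: g = 2.75 > 0 → [-1, -0.5]
midpoint -0.75: g = 1.0625 > 0 → [-1, -0.75]
midpoint -0.875: g = 0.078125 > 0 → [-1, -0.875]
midpoint -0.9375: g = -0.4492 < 0 → [-0.9375, -0.875]

-0.4492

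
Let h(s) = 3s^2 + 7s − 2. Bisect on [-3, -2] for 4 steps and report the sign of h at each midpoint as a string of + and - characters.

-++-

s = -2.5 gives h = -0.75, negative; keep [-3, -2.5]
s = -2.75 gives h = 1.4375, positive; keep [-2.75, -2.5]
s = -2.625 gives h = 0.296875, positive; keep [-2.625, -2.5]
s = -2.5625 gives h = -0.2383, negative; keep [-2.625, -2.5625]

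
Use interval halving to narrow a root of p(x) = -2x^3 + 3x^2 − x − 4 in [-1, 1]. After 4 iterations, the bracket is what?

x = 0 gives p = -4, negative; keep [-1, 0]
x = -0.5 gives p = -2.5, negative; keep [-1, -0.5]
x = -0.75 gives p = -0.71875, negative; keep [-1, -0.75]
x = -0.875 gives p = 0.5117, positive; keep [-0.875, -0.75]

[-0.875, -0.75]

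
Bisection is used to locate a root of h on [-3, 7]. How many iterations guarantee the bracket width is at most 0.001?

Width after n steps is 10/2^n. Need 2^n ≥ 10/0.001 = 10000.
2^13 = 8192 < 10000 ≤ 2^14 = 16384, so n = 14.

14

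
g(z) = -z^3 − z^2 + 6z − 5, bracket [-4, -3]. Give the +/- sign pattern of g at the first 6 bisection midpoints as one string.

g(-3.5) = 4.625 > 0, so the root lies in [-3.5, -3]
g(-3.25) = -0.734375 < 0, so the root lies in [-3.5, -3.25]
g(-3.375) = 1.802734 > 0, so the root lies in [-3.375, -3.25]
g(-3.3125) = 0.4993 > 0, so the root lies in [-3.3125, -3.25]
g(-3.28125) = -0.1262 < 0, so the root lies in [-3.3125, -3.28125]
g(-3.296875) = 0.1844 > 0, so the root lies in [-3.296875, -3.28125]

+-++-+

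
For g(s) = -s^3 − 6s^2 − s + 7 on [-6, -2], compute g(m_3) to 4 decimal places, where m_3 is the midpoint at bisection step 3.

m = -4, g(m) = -21 (−); new bracket [-6, -4]
m = -5, g(m) = -13 (−); new bracket [-6, -5]
m = -5.5, g(m) = -2.625 (−); new bracket [-6, -5.5]

-2.6250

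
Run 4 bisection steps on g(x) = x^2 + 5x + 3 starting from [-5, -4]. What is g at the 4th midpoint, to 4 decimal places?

m = -4.5, g(m) = 0.75 (+); new bracket [-4.5, -4]
m = -4.25, g(m) = -0.1875 (−); new bracket [-4.5, -4.25]
m = -4.375, g(m) = 0.265625 (+); new bracket [-4.375, -4.25]
m = -4.3125, g(m) = 0.0352 (+); new bracket [-4.3125, -4.25]

0.0352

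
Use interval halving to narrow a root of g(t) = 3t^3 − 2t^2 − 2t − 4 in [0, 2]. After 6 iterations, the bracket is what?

g(1) = -5 < 0, so the root lies in [1, 2]
g(1.5) = -1.375 < 0, so the root lies in [1.5, 2]
g(1.75) = 2.453125 > 0, so the root lies in [1.5, 1.75]
g(1.625) = 0.3418 > 0, so the root lies in [1.5, 1.625]
g(1.5625) = -0.5637 < 0, so the root lies in [1.5625, 1.625]
g(1.59375) = -0.123 < 0, so the root lies in [1.59375, 1.625]

[1.59375, 1.625]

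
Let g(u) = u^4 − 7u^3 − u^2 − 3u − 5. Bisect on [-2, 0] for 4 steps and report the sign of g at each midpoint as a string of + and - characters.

midpoint -1: g = 5 > 0 → [-1, 0]
midpoint -0.5: g = -2.8125 < 0 → [-1, -0.5]
midpoint -0.75: g = -0.042969 < 0 → [-1, -0.75]
midpoint -0.875: g = 2.135 > 0 → [-0.875, -0.75]

+--+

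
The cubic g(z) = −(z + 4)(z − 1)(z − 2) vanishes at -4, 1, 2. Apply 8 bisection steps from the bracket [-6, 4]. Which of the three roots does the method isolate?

-4

g(-1) = -18 < 0, so the root lies in [-6, -1]
g(-3.5) = -12.375 < 0, so the root lies in [-6, -3.5]
g(-4.75) = 29.109375 > 0, so the root lies in [-4.75, -3.5]
g(-4.125) = 3.9238 > 0, so the root lies in [-4.125, -3.5]
g(-3.8125) = -5.2449 < 0, so the root lies in [-4.125, -3.8125]
g(-3.96875) = -0.9268 < 0, so the root lies in [-4.125, -3.96875]
g(-4.046875) = 1.4305 > 0, so the root lies in [-4.046875, -3.96875]
g(-4.0078125) = 0.235 > 0, so the root lies in [-4.0078125, -3.96875]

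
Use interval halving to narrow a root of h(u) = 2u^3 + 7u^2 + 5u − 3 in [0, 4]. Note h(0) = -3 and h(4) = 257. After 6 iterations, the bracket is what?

midpoint 2: h = 51 > 0 → [0, 2]
midpoint 1: h = 11 > 0 → [0, 1]
midpoint 0.5: h = 1.5 > 0 → [0, 0.5]
midpoint 0.25: h = -1.2812 < 0 → [0.25, 0.5]
midpoint 0.375: h = -0.0352 < 0 → [0.375, 0.5]
midpoint 0.4375: h = 0.6948 > 0 → [0.375, 0.4375]

[0.375, 0.4375]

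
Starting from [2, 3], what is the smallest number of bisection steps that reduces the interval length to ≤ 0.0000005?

Width after n steps is 1/2^n. Need 2^n ≥ 1/0.0000005 = 2000000.
2^20 = 1048576 < 2000000 ≤ 2^21 = 2097152, so n = 21.

21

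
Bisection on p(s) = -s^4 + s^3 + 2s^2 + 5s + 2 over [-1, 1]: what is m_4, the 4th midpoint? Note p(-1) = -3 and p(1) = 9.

-0.375

p(0) = 2 > 0, so the root lies in [-1, 0]
p(-0.5) = -0.1875 < 0, so the root lies in [-0.5, 0]
p(-0.25) = 0.855469 > 0, so the root lies in [-0.5, -0.25]
p(-0.375) = 0.3337 > 0, so the root lies in [-0.5, -0.375]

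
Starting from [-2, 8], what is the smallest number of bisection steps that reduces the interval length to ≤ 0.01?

10

Width after n steps is 10/2^n. Need 2^n ≥ 10/0.01 = 1000.
2^9 = 512 < 1000 ≤ 2^10 = 1024, so n = 10.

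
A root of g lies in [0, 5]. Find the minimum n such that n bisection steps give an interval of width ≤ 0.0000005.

Width after n steps is 5/2^n. Need 2^n ≥ 5/0.0000005 = 10000000.
2^23 = 8388608 < 10000000 ≤ 2^24 = 16777216, so n = 24.

24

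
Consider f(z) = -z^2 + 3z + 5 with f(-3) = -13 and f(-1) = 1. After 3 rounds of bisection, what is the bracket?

[-1.25, -1]

midpoint -2: f = -5 < 0 → [-2, -1]
midpoint -1.5: f = -1.75 < 0 → [-1.5, -1]
midpoint -1.25: f = -0.3125 < 0 → [-1.25, -1]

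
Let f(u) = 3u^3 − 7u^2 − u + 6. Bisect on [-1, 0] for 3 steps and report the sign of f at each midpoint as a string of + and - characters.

m = -0.5, f(m) = 4.375 (+); new bracket [-1, -0.5]
m = -0.75, f(m) = 1.546875 (+); new bracket [-1, -0.75]
m = -0.875, f(m) = -0.494141 (−); new bracket [-0.875, -0.75]

++-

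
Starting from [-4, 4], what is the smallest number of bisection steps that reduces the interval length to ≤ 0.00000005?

Width after n steps is 8/2^n. Need 2^n ≥ 8/0.00000005 = 160000000.
2^27 = 134217728 < 160000000 ≤ 2^28 = 268435456, so n = 28.

28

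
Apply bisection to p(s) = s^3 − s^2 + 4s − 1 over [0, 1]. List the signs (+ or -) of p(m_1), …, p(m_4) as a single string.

+-++

m = 0.5, p(m) = 0.875 (+); new bracket [0, 0.5]
m = 0.25, p(m) = -0.046875 (−); new bracket [0.25, 0.5]
m = 0.375, p(m) = 0.412109 (+); new bracket [0.25, 0.375]
m = 0.3125, p(m) = 0.1829 (+); new bracket [0.25, 0.3125]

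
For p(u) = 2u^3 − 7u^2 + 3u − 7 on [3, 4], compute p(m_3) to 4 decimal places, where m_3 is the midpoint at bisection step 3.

0.2773

p(3.5) = 3.5 > 0, so the root lies in [3, 3.5]
p(3.25) = -2.53125 < 0, so the root lies in [3.25, 3.5]
p(3.375) = 0.277344 > 0, so the root lies in [3.25, 3.375]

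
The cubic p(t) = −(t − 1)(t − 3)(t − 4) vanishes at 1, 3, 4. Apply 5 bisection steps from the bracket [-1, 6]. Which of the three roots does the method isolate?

p(2.5) = -1.125 < 0, so the root lies in [-1, 2.5]
p(0.75) = 1.828125 > 0, so the root lies in [0.75, 2.5]
p(1.625) = -2.041016 < 0, so the root lies in [0.75, 1.625]
p(1.1875) = -0.9558 < 0, so the root lies in [0.75, 1.1875]
p(0.96875) = 0.1924 > 0, so the root lies in [0.96875, 1.1875]

1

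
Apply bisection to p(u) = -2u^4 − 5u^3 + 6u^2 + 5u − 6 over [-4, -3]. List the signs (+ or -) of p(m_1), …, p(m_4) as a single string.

---+

midpoint -3.5: p = -35.75 < 0 → [-3.5, -3]
midpoint -3.25: p = -10.367188 < 0 → [-3.25, -3]
midpoint -3.125: p = -1.178223 < 0 → [-3.125, -3]
midpoint -3.0625: p = 2.6477 > 0 → [-3.125, -3.0625]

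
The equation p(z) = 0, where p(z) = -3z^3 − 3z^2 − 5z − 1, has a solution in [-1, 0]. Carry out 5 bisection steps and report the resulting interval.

[-0.25, -0.21875]

midpoint -0.5: p = 1.125 > 0 → [-0.5, 0]
midpoint -0.25: p = 0.109375 > 0 → [-0.25, 0]
midpoint -0.125: p = -0.416016 < 0 → [-0.25, -0.125]
midpoint -0.1875: p = -0.1482 < 0 → [-0.25, -0.1875]
midpoint -0.21875: p = -0.0184 < 0 → [-0.25, -0.21875]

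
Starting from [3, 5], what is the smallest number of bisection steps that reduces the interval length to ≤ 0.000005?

Width after n steps is 2/2^n. Need 2^n ≥ 2/0.000005 = 400000.
2^18 = 262144 < 400000 ≤ 2^19 = 524288, so n = 19.

19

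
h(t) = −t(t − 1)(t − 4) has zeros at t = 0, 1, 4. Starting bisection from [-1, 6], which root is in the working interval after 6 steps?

4

t = 2.5 gives h = 5.625, positive; keep [2.5, 6]
t = 4.25 gives h = -3.453125, negative; keep [2.5, 4.25]
t = 3.375 gives h = 5.009766, positive; keep [3.375, 4.25]
t = 3.8125 gives h = 2.0105, positive; keep [3.8125, 4.25]
t = 4.03125 gives h = -0.3819, negative; keep [3.8125, 4.03125]
t = 3.921875 gives h = 0.8953, positive; keep [3.921875, 4.03125]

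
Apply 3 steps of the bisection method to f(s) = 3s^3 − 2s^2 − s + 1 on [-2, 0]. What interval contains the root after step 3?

midpoint -1: f = -3 < 0 → [-1, 0]
midpoint -0.5: f = 0.625 > 0 → [-1, -0.5]
midpoint -0.75: f = -0.640625 < 0 → [-0.75, -0.5]

[-0.75, -0.5]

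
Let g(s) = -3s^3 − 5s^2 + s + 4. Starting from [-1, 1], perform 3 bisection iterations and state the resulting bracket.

g(0) = 4 > 0, so the root lies in [0, 1]
g(0.5) = 2.875 > 0, so the root lies in [0.5, 1]
g(0.75) = 0.671875 > 0, so the root lies in [0.75, 1]

[0.75, 1]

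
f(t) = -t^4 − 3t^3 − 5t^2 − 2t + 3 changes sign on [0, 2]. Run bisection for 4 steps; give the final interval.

[0.5, 0.625]

t = 1 gives f = -8, negative; keep [0, 1]
t = 0.5 gives f = 0.3125, positive; keep [0.5, 1]
t = 0.75 gives f = -2.894531, negative; keep [0.5, 0.75]
t = 0.625 gives f = -1.0881, negative; keep [0.5, 0.625]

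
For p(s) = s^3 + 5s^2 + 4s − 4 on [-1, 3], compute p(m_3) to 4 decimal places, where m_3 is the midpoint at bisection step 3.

-0.6250

s = 1 gives p = 6, positive; keep [-1, 1]
s = 0 gives p = -4, negative; keep [0, 1]
s = 0.5 gives p = -0.625, negative; keep [0.5, 1]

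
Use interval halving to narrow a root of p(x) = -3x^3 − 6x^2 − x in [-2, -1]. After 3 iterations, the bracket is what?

midpoint -1.5: p = -1.875 < 0 → [-2, -1.5]
midpoint -1.75: p = -0.546875 < 0 → [-2, -1.75]
midpoint -1.875: p = 0.556641 > 0 → [-1.875, -1.75]

[-1.875, -1.75]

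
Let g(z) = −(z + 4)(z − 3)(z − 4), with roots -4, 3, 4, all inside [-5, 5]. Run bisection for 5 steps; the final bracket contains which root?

-4

z = 0 gives g = -48, negative; keep [-5, 0]
z = -2.5 gives g = -53.625, negative; keep [-5, -2.5]
z = -3.75 gives g = -13.078125, negative; keep [-5, -3.75]
z = -4.375 gives g = 23.1621, positive; keep [-4.375, -3.75]
z = -4.0625 gives g = 3.5588, positive; keep [-4.0625, -3.75]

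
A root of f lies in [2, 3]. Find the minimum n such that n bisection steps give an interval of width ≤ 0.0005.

11

Width after n steps is 1/2^n. Need 2^n ≥ 1/0.0005 = 2000.
2^10 = 1024 < 2000 ≤ 2^11 = 2048, so n = 11.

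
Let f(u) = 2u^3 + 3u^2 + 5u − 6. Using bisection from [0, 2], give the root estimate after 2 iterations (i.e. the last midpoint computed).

u = 1 gives f = 4, positive; keep [0, 1]
u = 0.5 gives f = -2.5, negative; keep [0.5, 1]

0.5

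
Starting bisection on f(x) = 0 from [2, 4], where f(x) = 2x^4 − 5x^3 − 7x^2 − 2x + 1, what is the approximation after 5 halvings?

m = 3, f(m) = -41 (−); new bracket [3, 4]
m = 3.5, f(m) = -6 (−); new bracket [3.5, 4]
m = 3.75, f(m) = 26.898438 (+); new bracket [3.5, 3.75]
m = 3.625, f(m) = 8.9438 (+); new bracket [3.5, 3.625]
m = 3.5625, f(m) = 1.1131 (+); new bracket [3.5, 3.5625]

3.5625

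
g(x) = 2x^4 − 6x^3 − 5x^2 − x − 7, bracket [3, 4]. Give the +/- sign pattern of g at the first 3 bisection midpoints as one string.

midpoint 3.5: g = -28.875 < 0 → [3.5, 4]
midpoint 3.75: g = -1.960938 < 0 → [3.75, 4]
midpoint 3.875: g = 15.871582 > 0 → [3.75, 3.875]

--+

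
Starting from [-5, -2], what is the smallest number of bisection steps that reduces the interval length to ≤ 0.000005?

Width after n steps is 3/2^n. Need 2^n ≥ 3/0.000005 = 600000.
2^19 = 524288 < 600000 ≤ 2^20 = 1048576, so n = 20.

20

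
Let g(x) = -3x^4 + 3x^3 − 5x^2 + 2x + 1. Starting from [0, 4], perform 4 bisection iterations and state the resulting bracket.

x = 2 gives g = -39, negative; keep [0, 2]
x = 1 gives g = -2, negative; keep [0, 1]
x = 0.5 gives g = 0.9375, positive; keep [0.5, 1]
x = 0.75 gives g = 0.0039, positive; keep [0.75, 1]

[0.75, 1]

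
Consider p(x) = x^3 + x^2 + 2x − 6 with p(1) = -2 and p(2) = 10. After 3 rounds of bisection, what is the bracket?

[1.125, 1.25]

midpoint 1.5: p = 2.625 > 0 → [1, 1.5]
midpoint 1.25: p = 0.015625 > 0 → [1, 1.25]
midpoint 1.125: p = -1.060547 < 0 → [1.125, 1.25]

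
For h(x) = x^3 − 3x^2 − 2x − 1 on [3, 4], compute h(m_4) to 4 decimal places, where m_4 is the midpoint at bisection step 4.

0.9734

x = 3.5 gives h = -1.875, negative; keep [3.5, 4]
x = 3.75 gives h = 2.046875, positive; keep [3.5, 3.75]
x = 3.625 gives h = -0.037109, negative; keep [3.625, 3.75]
x = 3.6875 gives h = 0.9734, positive; keep [3.625, 3.6875]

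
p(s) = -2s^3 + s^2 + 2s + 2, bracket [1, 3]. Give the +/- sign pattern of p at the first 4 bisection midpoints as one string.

midpoint 2: p = -6 < 0 → [1, 2]
midpoint 1.5: p = 0.5 > 0 → [1.5, 2]
midpoint 1.75: p = -2.15625 < 0 → [1.5, 1.75]
midpoint 1.625: p = -0.6914 < 0 → [1.5, 1.625]

-+--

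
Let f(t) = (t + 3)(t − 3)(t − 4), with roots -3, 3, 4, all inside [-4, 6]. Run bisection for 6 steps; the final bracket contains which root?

f(1) = 24 > 0, so the root lies in [-4, 1]
f(-1.5) = 37.125 > 0, so the root lies in [-4, -1.5]
f(-2.75) = 9.703125 > 0, so the root lies in [-4, -2.75]
f(-3.375) = -17.6309 < 0, so the root lies in [-3.375, -2.75]
f(-3.0625) = -2.676 < 0, so the root lies in [-3.0625, -2.75]
f(-2.90625) = 3.8241 > 0, so the root lies in [-3.0625, -2.90625]

-3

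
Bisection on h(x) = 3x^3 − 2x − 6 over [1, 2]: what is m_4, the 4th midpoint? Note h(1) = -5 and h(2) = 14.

1.4375

h(1.5) = 1.125 > 0, so the root lies in [1, 1.5]
h(1.25) = -2.640625 < 0, so the root lies in [1.25, 1.5]
h(1.375) = -0.951172 < 0, so the root lies in [1.375, 1.5]
h(1.4375) = 0.0364 > 0, so the root lies in [1.375, 1.4375]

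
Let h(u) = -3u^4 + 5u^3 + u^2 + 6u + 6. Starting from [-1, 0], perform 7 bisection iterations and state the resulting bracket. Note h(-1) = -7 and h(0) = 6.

midpoint -0.5: h = 2.4375 > 0 → [-1, -0.5]
midpoint -0.75: h = -0.996094 < 0 → [-0.75, -0.5]
midpoint -0.625: h = 0.962158 > 0 → [-0.75, -0.625]
midpoint -0.6875: h = 0.0527 > 0 → [-0.75, -0.6875]
midpoint -0.71875: h = -0.4531 < 0 → [-0.71875, -0.6875]
midpoint -0.703125: h = -0.1957 < 0 → [-0.703125, -0.6875]
midpoint -0.6953125: h = -0.0704 < 0 → [-0.6953125, -0.6875]

[-0.6953125, -0.6875]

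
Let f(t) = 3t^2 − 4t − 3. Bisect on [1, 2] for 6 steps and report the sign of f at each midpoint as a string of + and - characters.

f(1.5) = -2.25 < 0, so the root lies in [1.5, 2]
f(1.75) = -0.8125 < 0, so the root lies in [1.75, 2]
f(1.875) = 0.046875 > 0, so the root lies in [1.75, 1.875]
f(1.8125) = -0.3945 < 0, so the root lies in [1.8125, 1.875]
f(1.84375) = -0.1768 < 0, so the root lies in [1.84375, 1.875]
f(1.859375) = -0.0657 < 0, so the root lies in [1.859375, 1.875]

--+---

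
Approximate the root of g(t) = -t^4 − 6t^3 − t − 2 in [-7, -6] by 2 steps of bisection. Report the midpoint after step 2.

-6.25

m = -6.5, g(m) = -132.8125 (−); new bracket [-6.5, -6]
m = -6.25, g(m) = -56.785156 (−); new bracket [-6.25, -6]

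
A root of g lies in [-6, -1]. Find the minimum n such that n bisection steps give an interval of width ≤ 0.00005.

Width after n steps is 5/2^n. Need 2^n ≥ 5/0.00005 = 100000.
2^16 = 65536 < 100000 ≤ 2^17 = 131072, so n = 17.

17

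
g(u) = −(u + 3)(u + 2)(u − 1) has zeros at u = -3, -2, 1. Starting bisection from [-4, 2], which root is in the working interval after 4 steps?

u = -1 gives g = 4, positive; keep [-1, 2]
u = 0.5 gives g = 4.375, positive; keep [0.5, 2]
u = 1.25 gives g = -3.453125, negative; keep [0.5, 1.25]
u = 0.875 gives g = 1.3926, positive; keep [0.875, 1.25]

1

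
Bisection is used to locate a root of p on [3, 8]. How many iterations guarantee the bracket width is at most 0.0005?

14

Width after n steps is 5/2^n. Need 2^n ≥ 5/0.0005 = 10000.
2^13 = 8192 < 10000 ≤ 2^14 = 16384, so n = 14.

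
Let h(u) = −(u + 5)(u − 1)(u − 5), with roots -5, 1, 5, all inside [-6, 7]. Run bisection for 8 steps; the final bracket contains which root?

u = 0.5 gives h = -12.375, negative; keep [-6, 0.5]
u = -2.75 gives h = -65.390625, negative; keep [-6, -2.75]
u = -4.375 gives h = -31.494141, negative; keep [-6, -4.375]
u = -5.1875 gives h = 11.8191, positive; keep [-5.1875, -4.375]
u = -4.78125 gives h = -12.3698, negative; keep [-5.1875, -4.78125]
u = -4.984375 gives h = -0.9336, negative; keep [-5.1875, -4.984375]
u = -5.0859375 gives h = 5.275, positive; keep [-5.0859375, -4.984375]
u = -5.03515625 gives h = 2.1292, positive; keep [-5.03515625, -4.984375]

-5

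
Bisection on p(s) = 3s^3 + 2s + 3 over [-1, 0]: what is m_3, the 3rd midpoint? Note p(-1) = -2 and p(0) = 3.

-0.875

midpoint -0.5: p = 1.625 > 0 → [-1, -0.5]
midpoint -0.75: p = 0.234375 > 0 → [-1, -0.75]
midpoint -0.875: p = -0.759766 < 0 → [-0.875, -0.75]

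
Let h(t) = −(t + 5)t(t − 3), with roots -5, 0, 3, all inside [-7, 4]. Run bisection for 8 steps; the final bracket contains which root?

h(-1.5) = -23.625 < 0, so the root lies in [-7, -1.5]
h(-4.25) = -23.109375 < 0, so the root lies in [-7, -4.25]
h(-5.625) = 30.322266 > 0, so the root lies in [-5.625, -4.25]
h(-4.9375) = -2.4495 < 0, so the root lies in [-5.625, -4.9375]
h(-5.28125) = 12.3006 > 0, so the root lies in [-5.28125, -4.9375]
h(-5.109375) = 4.5318 > 0, so the root lies in [-5.109375, -4.9375]
h(-5.0234375) = 0.9447 > 0, so the root lies in [-5.0234375, -4.9375]
h(-4.98046875) = -0.7763 < 0, so the root lies in [-5.0234375, -4.98046875]

-5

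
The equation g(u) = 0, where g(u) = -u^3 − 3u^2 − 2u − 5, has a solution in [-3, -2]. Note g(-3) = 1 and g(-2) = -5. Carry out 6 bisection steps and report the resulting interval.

[-2.90625, -2.890625]

g(-2.5) = -3.125 < 0, so the root lies in [-3, -2.5]
g(-2.75) = -1.390625 < 0, so the root lies in [-3, -2.75]
g(-2.875) = -0.283203 < 0, so the root lies in [-3, -2.875]
g(-2.9375) = 0.3357 > 0, so the root lies in [-2.9375, -2.875]
g(-2.90625) = 0.0207 > 0, so the root lies in [-2.90625, -2.875]
g(-2.890625) = -0.1327 < 0, so the root lies in [-2.90625, -2.890625]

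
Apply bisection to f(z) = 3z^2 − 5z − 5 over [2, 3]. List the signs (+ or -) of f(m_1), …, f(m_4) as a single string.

+-+-

f(2.5) = 1.25 > 0, so the root lies in [2, 2.5]
f(2.25) = -1.0625 < 0, so the root lies in [2.25, 2.5]
f(2.375) = 0.046875 > 0, so the root lies in [2.25, 2.375]
f(2.3125) = -0.5195 < 0, so the root lies in [2.3125, 2.375]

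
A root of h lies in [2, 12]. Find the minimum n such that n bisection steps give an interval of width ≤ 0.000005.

21

Width after n steps is 10/2^n. Need 2^n ≥ 10/0.000005 = 2000000.
2^20 = 1048576 < 2000000 ≤ 2^21 = 2097152, so n = 21.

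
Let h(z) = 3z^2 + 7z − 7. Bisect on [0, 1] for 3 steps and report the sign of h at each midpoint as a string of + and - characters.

h(0.5) = -2.75 < 0, so the root lies in [0.5, 1]
h(0.75) = -0.0625 < 0, so the root lies in [0.75, 1]
h(0.875) = 1.421875 > 0, so the root lies in [0.75, 0.875]

--+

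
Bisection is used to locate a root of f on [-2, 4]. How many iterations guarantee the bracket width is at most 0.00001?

20

Width after n steps is 6/2^n. Need 2^n ≥ 6/0.00001 = 600000.
2^19 = 524288 < 600000 ≤ 2^20 = 1048576, so n = 20.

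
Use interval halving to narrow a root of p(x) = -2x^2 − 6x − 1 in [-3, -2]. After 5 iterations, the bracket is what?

midpoint -2.5: p = 1.5 > 0 → [-3, -2.5]
midpoint -2.75: p = 0.375 > 0 → [-3, -2.75]
midpoint -2.875: p = -0.28125 < 0 → [-2.875, -2.75]
midpoint -2.8125: p = 0.0547 > 0 → [-2.875, -2.8125]
midpoint -2.84375: p = -0.1113 < 0 → [-2.84375, -2.8125]

[-2.84375, -2.8125]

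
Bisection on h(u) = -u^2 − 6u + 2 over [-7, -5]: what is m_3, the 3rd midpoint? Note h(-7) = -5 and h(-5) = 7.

-6.25

midpoint -6: h = 2 > 0 → [-7, -6]
midpoint -6.5: h = -1.25 < 0 → [-6.5, -6]
midpoint -6.25: h = 0.4375 > 0 → [-6.5, -6.25]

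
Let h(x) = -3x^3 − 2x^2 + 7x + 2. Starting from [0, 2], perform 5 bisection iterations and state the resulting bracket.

[1.375, 1.4375]

h(1) = 4 > 0, so the root lies in [1, 2]
h(1.5) = -2.125 < 0, so the root lies in [1, 1.5]
h(1.25) = 1.765625 > 0, so the root lies in [1.25, 1.5]
h(1.375) = 0.0449 > 0, so the root lies in [1.375, 1.5]
h(1.4375) = -0.9817 < 0, so the root lies in [1.375, 1.4375]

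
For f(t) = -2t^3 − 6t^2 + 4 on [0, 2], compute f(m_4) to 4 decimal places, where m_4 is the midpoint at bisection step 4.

t = 1 gives f = -4, negative; keep [0, 1]
t = 0.5 gives f = 2.25, positive; keep [0.5, 1]
t = 0.75 gives f = -0.21875, negative; keep [0.5, 0.75]
t = 0.625 gives f = 1.168, positive; keep [0.625, 0.75]

1.1680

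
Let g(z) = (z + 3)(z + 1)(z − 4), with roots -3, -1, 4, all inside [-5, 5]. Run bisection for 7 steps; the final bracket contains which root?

4

z = 0 gives g = -12, negative; keep [0, 5]
z = 2.5 gives g = -28.875, negative; keep [2.5, 5]
z = 3.75 gives g = -8.015625, negative; keep [3.75, 5]
z = 4.375 gives g = 14.8652, positive; keep [3.75, 4.375]
z = 4.0625 gives g = 2.2346, positive; keep [3.75, 4.0625]
z = 3.90625 gives g = -3.1766, negative; keep [3.90625, 4.0625]
z = 3.984375 gives g = -0.5439, negative; keep [3.984375, 4.0625]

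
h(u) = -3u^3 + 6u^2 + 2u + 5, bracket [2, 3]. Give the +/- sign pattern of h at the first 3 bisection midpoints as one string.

+--

m = 2.5, h(m) = 0.625 (+); new bracket [2.5, 3]
m = 2.75, h(m) = -6.515625 (−); new bracket [2.5, 2.75]
m = 2.625, h(m) = -2.669922 (−); new bracket [2.5, 2.625]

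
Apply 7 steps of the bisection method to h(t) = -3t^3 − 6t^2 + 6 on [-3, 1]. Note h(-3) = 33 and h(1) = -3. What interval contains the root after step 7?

[0.8125, 0.84375]

t = -1 gives h = 3, positive; keep [-1, 1]
t = 0 gives h = 6, positive; keep [0, 1]
t = 0.5 gives h = 4.125, positive; keep [0.5, 1]
t = 0.75 gives h = 1.3594, positive; keep [0.75, 1]
t = 0.875 gives h = -0.6035, negative; keep [0.75, 0.875]
t = 0.8125 gives h = 0.4299, positive; keep [0.8125, 0.875]
t = 0.84375 gives h = -0.0735, negative; keep [0.8125, 0.84375]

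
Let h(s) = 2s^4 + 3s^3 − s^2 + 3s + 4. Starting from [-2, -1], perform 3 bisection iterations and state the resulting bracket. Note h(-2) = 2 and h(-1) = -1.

[-2, -1.875]

h(-1.5) = -2.75 < 0, so the root lies in [-2, -1.5]
h(-1.75) = -1.632812 < 0, so the root lies in [-2, -1.75]
h(-1.875) = -0.196777 < 0, so the root lies in [-2, -1.875]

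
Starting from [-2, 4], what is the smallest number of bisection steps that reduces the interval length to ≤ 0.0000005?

24

Width after n steps is 6/2^n. Need 2^n ≥ 6/0.0000005 = 12000000.
2^23 = 8388608 < 12000000 ≤ 2^24 = 16777216, so n = 24.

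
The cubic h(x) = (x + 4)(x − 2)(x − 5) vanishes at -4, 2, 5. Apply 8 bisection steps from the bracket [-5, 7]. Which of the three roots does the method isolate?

-4

h(1) = 20 > 0, so the root lies in [-5, 1]
h(-2) = 56 > 0, so the root lies in [-5, -2]
h(-3.5) = 23.375 > 0, so the root lies in [-5, -3.5]
h(-4.25) = -14.4531 < 0, so the root lies in [-4.25, -3.5]
h(-3.875) = 6.5176 > 0, so the root lies in [-4.25, -3.875]
h(-4.0625) = -3.4338 < 0, so the root lies in [-4.0625, -3.875]
h(-3.96875) = 1.6729 > 0, so the root lies in [-4.0625, -3.96875]
h(-4.015625) = -0.8474 < 0, so the root lies in [-4.015625, -3.96875]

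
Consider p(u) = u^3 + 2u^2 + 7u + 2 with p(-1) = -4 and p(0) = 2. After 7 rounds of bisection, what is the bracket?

[-0.3125, -0.3046875]

midpoint -0.5: p = -1.125 < 0 → [-0.5, 0]
midpoint -0.25: p = 0.359375 > 0 → [-0.5, -0.25]
midpoint -0.375: p = -0.396484 < 0 → [-0.375, -0.25]
midpoint -0.3125: p = -0.0227 < 0 → [-0.3125, -0.25]
midpoint -0.28125: p = 0.1672 > 0 → [-0.3125, -0.28125]
midpoint -0.296875: p = 0.072 > 0 → [-0.3125, -0.296875]
midpoint -0.3046875: p = 0.0246 > 0 → [-0.3125, -0.3046875]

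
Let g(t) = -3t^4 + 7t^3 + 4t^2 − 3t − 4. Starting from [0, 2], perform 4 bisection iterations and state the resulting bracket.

[0.875, 1]

t = 1 gives g = 1, positive; keep [0, 1]
t = 0.5 gives g = -3.8125, negative; keep [0.5, 1]
t = 0.75 gives g = -1.996094, negative; keep [0.75, 1]
t = 0.875 gives g = -0.6316, negative; keep [0.875, 1]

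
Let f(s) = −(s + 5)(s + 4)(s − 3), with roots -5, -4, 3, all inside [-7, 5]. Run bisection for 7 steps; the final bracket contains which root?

3

s = -1 gives f = 48, positive; keep [-1, 5]
s = 2 gives f = 42, positive; keep [2, 5]
s = 3.5 gives f = -31.875, negative; keep [2, 3.5]
s = 2.75 gives f = 13.0781, positive; keep [2.75, 3.5]
s = 3.125 gives f = -7.2363, negative; keep [2.75, 3.125]
s = 2.9375 gives f = 3.4417, positive; keep [2.9375, 3.125]
s = 3.03125 gives f = -1.7647, negative; keep [2.9375, 3.03125]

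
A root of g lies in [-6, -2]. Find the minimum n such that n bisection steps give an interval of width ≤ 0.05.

Width after n steps is 4/2^n. Need 2^n ≥ 4/0.05 = 80.
2^6 = 64 < 80 ≤ 2^7 = 128, so n = 7.

7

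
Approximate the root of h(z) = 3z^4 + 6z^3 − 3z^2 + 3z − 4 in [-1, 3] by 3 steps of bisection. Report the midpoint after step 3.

0.5

midpoint 1: h = 5 > 0 → [-1, 1]
midpoint 0: h = -4 < 0 → [0, 1]
midpoint 0.5: h = -2.3125 < 0 → [0.5, 1]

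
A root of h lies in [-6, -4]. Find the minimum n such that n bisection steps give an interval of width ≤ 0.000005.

19

Width after n steps is 2/2^n. Need 2^n ≥ 2/0.000005 = 400000.
2^18 = 262144 < 400000 ≤ 2^19 = 524288, so n = 19.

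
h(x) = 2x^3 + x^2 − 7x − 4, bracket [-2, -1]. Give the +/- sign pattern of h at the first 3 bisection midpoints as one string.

m = -1.5, h(m) = 2 (+); new bracket [-2, -1.5]
m = -1.75, h(m) = 0.59375 (+); new bracket [-2, -1.75]
m = -1.875, h(m) = -0.542969 (−); new bracket [-1.875, -1.75]

++-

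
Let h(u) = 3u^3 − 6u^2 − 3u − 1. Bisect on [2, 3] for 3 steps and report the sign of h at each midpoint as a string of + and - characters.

+--

h(2.5) = 0.875 > 0, so the root lies in [2, 2.5]
h(2.25) = -3.953125 < 0, so the root lies in [2.25, 2.5]
h(2.375) = -1.779297 < 0, so the root lies in [2.375, 2.5]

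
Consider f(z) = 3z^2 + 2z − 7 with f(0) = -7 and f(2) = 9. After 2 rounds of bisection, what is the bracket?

m = 1, f(m) = -2 (−); new bracket [1, 2]
m = 1.5, f(m) = 2.75 (+); new bracket [1, 1.5]

[1, 1.5]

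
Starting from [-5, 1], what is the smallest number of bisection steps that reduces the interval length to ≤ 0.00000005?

27

Width after n steps is 6/2^n. Need 2^n ≥ 6/0.00000005 = 120000000.
2^26 = 67108864 < 120000000 ≤ 2^27 = 134217728, so n = 27.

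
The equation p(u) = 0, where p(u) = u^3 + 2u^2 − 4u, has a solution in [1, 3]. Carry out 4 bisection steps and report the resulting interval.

m = 2, p(m) = 8 (+); new bracket [1, 2]
m = 1.5, p(m) = 1.875 (+); new bracket [1, 1.5]
m = 1.25, p(m) = 0.078125 (+); new bracket [1, 1.25]
m = 1.125, p(m) = -0.5449 (−); new bracket [1.125, 1.25]

[1.125, 1.25]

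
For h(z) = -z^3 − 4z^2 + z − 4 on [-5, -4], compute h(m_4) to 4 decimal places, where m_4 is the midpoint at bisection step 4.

m = -4.5, h(m) = 1.625 (+); new bracket [-4.5, -4]
m = -4.25, h(m) = -3.734375 (−); new bracket [-4.5, -4.25]
m = -4.375, h(m) = -1.197266 (−); new bracket [-4.5, -4.375]
m = -4.4375, h(m) = 0.1775 (+); new bracket [-4.4375, -4.375]

0.1775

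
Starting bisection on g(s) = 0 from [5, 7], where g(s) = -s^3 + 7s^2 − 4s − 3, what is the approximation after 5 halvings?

6.3125

s = 6 gives g = 9, positive; keep [6, 7]
s = 6.5 gives g = -7.875, negative; keep [6, 6.5]
s = 6.25 gives g = 1.296875, positive; keep [6.25, 6.5]
s = 6.375 gives g = -3.0996, negative; keep [6.25, 6.375]
s = 6.3125 gives g = -0.8547, negative; keep [6.25, 6.3125]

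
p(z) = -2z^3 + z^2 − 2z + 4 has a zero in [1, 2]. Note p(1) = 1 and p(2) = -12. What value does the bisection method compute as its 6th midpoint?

1.140625

m = 1.5, p(m) = -3.5 (−); new bracket [1, 1.5]
m = 1.25, p(m) = -0.84375 (−); new bracket [1, 1.25]
m = 1.125, p(m) = 0.167969 (+); new bracket [1.125, 1.25]
m = 1.1875, p(m) = -0.314 (−); new bracket [1.125, 1.1875]
m = 1.15625, p(m) = -0.0672 (−); new bracket [1.125, 1.15625]
m = 1.140625, p(m) = 0.0518 (+); new bracket [1.140625, 1.15625]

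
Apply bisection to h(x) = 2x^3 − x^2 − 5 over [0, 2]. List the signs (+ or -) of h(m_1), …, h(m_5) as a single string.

midpoint 1: h = -4 < 0 → [1, 2]
midpoint 1.5: h = -0.5 < 0 → [1.5, 2]
midpoint 1.75: h = 2.65625 > 0 → [1.5, 1.75]
midpoint 1.625: h = 0.9414 > 0 → [1.5, 1.625]
midpoint 1.5625: h = 0.188 > 0 → [1.5, 1.5625]

--+++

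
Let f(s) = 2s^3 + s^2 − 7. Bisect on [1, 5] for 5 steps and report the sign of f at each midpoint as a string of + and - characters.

+++-+

midpoint 3: f = 56 > 0 → [1, 3]
midpoint 2: f = 13 > 0 → [1, 2]
midpoint 1.5: f = 2 > 0 → [1, 1.5]
midpoint 1.25: f = -1.5312 < 0 → [1.25, 1.5]
midpoint 1.375: f = 0.0898 > 0 → [1.25, 1.375]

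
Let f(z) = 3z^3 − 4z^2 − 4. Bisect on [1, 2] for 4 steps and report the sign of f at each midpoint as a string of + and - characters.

m = 1.5, f(m) = -2.875 (−); new bracket [1.5, 2]
m = 1.75, f(m) = -0.171875 (−); new bracket [1.75, 2]
m = 1.875, f(m) = 1.712891 (+); new bracket [1.75, 1.875]
m = 1.8125, f(m) = 0.7224 (+); new bracket [1.75, 1.8125]

--++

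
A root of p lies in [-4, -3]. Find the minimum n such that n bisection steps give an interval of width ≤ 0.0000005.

21

Width after n steps is 1/2^n. Need 2^n ≥ 1/0.0000005 = 2000000.
2^20 = 1048576 < 2000000 ≤ 2^21 = 2097152, so n = 21.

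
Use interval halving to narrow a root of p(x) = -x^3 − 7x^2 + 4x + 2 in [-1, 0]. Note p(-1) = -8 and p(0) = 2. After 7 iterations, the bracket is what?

[-0.328125, -0.3203125]

m = -0.5, p(m) = -1.625 (−); new bracket [-0.5, 0]
m = -0.25, p(m) = 0.578125 (+); new bracket [-0.5, -0.25]
m = -0.375, p(m) = -0.431641 (−); new bracket [-0.375, -0.25]
m = -0.3125, p(m) = 0.0969 (+); new bracket [-0.375, -0.3125]
m = -0.34375, p(m) = -0.1615 (−); new bracket [-0.34375, -0.3125]
m = -0.328125, p(m) = -0.0308 (−); new bracket [-0.328125, -0.3125]
m = -0.3203125, p(m) = 0.0334 (+); new bracket [-0.328125, -0.3203125]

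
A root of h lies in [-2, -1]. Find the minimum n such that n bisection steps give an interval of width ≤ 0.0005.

Width after n steps is 1/2^n. Need 2^n ≥ 1/0.0005 = 2000.
2^10 = 1024 < 2000 ≤ 2^11 = 2048, so n = 11.

11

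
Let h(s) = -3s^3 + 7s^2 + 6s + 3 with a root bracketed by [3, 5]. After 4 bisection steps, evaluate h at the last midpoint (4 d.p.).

-1.4434

m = 4, h(m) = -53 (−); new bracket [3, 4]
m = 3.5, h(m) = -18.875 (−); new bracket [3, 3.5]
m = 3.25, h(m) = -6.546875 (−); new bracket [3, 3.25]
m = 3.125, h(m) = -1.4434 (−); new bracket [3, 3.125]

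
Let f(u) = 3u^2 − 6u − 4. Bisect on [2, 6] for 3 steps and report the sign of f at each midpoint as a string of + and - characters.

++-

m = 4, f(m) = 20 (+); new bracket [2, 4]
m = 3, f(m) = 5 (+); new bracket [2, 3]
m = 2.5, f(m) = -0.25 (−); new bracket [2.5, 3]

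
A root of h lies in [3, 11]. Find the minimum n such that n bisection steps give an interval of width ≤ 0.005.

Width after n steps is 8/2^n. Need 2^n ≥ 8/0.005 = 1600.
2^10 = 1024 < 1600 ≤ 2^11 = 2048, so n = 11.

11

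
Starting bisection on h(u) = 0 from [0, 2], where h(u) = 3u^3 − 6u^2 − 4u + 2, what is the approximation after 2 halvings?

0.5

u = 1 gives h = -5, negative; keep [0, 1]
u = 0.5 gives h = -1.125, negative; keep [0, 0.5]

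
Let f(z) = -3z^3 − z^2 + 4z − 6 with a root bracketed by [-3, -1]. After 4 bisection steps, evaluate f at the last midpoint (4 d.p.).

z = -2 gives f = 6, positive; keep [-2, -1]
z = -1.5 gives f = -4.125, negative; keep [-2, -1.5]
z = -1.75 gives f = 0.015625, positive; keep [-1.75, -1.5]
z = -1.625 gives f = -2.2676, negative; keep [-1.75, -1.625]

-2.2676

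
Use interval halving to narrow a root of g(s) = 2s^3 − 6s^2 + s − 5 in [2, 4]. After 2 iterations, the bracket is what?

s = 3 gives g = -2, negative; keep [3, 4]
s = 3.5 gives g = 10.75, positive; keep [3, 3.5]

[3, 3.5]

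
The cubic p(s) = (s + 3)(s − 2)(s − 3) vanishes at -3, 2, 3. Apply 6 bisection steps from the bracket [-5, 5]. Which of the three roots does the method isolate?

midpoint 0: p = 18 > 0 → [-5, 0]
midpoint -2.5: p = 12.375 > 0 → [-5, -2.5]
midpoint -3.75: p = -29.109375 < 0 → [-3.75, -2.5]
midpoint -3.125: p = -3.9238 < 0 → [-3.125, -2.5]
midpoint -2.8125: p = 5.2449 > 0 → [-3.125, -2.8125]
midpoint -2.96875: p = 0.9268 > 0 → [-3.125, -2.96875]

-3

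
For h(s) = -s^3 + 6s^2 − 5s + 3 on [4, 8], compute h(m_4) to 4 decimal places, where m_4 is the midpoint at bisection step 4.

midpoint 6: h = -27 < 0 → [4, 6]
midpoint 5: h = 3 > 0 → [5, 6]
midpoint 5.5: h = -9.375 < 0 → [5, 5.5]
midpoint 5.25: h = -2.5781 < 0 → [5, 5.25]

-2.5781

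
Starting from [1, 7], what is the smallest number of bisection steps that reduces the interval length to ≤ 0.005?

Width after n steps is 6/2^n. Need 2^n ≥ 6/0.005 = 1200.
2^10 = 1024 < 1200 ≤ 2^11 = 2048, so n = 11.

11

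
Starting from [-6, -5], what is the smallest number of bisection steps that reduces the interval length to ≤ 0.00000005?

25

Width after n steps is 1/2^n. Need 2^n ≥ 1/0.00000005 = 20000000.
2^24 = 16777216 < 20000000 ≤ 2^25 = 33554432, so n = 25.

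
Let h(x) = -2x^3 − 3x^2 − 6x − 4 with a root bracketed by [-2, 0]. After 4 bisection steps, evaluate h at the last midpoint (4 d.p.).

0.2930

m = -1, h(m) = 1 (+); new bracket [-1, 0]
m = -0.5, h(m) = -1.5 (−); new bracket [-1, -0.5]
m = -0.75, h(m) = -0.34375 (−); new bracket [-1, -0.75]
m = -0.875, h(m) = 0.293 (+); new bracket [-0.875, -0.75]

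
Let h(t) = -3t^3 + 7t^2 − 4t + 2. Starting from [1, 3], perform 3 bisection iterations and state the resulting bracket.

h(2) = -2 < 0, so the root lies in [1, 2]
h(1.5) = 1.625 > 0, so the root lies in [1.5, 2]
h(1.75) = 0.359375 > 0, so the root lies in [1.75, 2]

[1.75, 2]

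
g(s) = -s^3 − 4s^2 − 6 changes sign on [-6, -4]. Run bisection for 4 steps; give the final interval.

[-4.375, -4.25]

midpoint -5: g = 19 > 0 → [-5, -4]
midpoint -4.5: g = 4.125 > 0 → [-4.5, -4]
midpoint -4.25: g = -1.484375 < 0 → [-4.5, -4.25]
midpoint -4.375: g = 1.1777 > 0 → [-4.375, -4.25]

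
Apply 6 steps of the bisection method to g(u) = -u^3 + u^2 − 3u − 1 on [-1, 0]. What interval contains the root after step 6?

[-0.296875, -0.28125]

m = -0.5, g(m) = 0.875 (+); new bracket [-0.5, 0]
m = -0.25, g(m) = -0.171875 (−); new bracket [-0.5, -0.25]
m = -0.375, g(m) = 0.318359 (+); new bracket [-0.375, -0.25]
m = -0.3125, g(m) = 0.0657 (+); new bracket [-0.3125, -0.25]
m = -0.28125, g(m) = -0.0549 (−); new bracket [-0.3125, -0.28125]
m = -0.296875, g(m) = 0.0049 (+); new bracket [-0.296875, -0.28125]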